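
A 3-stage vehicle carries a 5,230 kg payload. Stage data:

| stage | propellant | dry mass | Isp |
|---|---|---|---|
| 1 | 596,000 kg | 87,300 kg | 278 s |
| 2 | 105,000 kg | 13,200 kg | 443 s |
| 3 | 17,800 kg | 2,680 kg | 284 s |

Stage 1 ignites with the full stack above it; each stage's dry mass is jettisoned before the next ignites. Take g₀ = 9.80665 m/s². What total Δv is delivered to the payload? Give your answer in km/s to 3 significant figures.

Δv ≈ 12.4 km/s

Ignition mass of stage 1 = 596,000+87,300 + 105,000+13,200 + 17,800+2,680 + 5,230 = 827,210 kg.
Stage 1: m₀ = 827,210 kg, m_f = 827,210 − 596,000 = 231,210 kg; Δv = 278×9.80665×ln(3.578) = 2726.2×1.2747 ≈ 3475 m/s.
Stage 2: m₀ = 143,910 kg, m_f = 143,910 − 105,000 = 38,910 kg; Δv = 443×9.80665×ln(3.699) = 4344.3×1.3079 ≈ 5682 m/s.
Stage 3: m₀ = 25,710 kg, m_f = 25,710 − 17,800 = 7,910 kg; Δv = 284×9.80665×ln(3.25) = 2785.1×1.1788 ≈ 3283 m/s.
Total Δv = 3475 + 5682 + 3283 = 12440 m/s.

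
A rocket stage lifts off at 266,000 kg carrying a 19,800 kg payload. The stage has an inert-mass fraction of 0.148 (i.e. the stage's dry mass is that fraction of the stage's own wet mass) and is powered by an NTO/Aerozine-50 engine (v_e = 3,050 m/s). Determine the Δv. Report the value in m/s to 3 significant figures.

Stage wet mass = m₀ − payload = 266,000 − 19,800 = 246,200 kg.
Stage dry mass = ε × stage wet mass = 0.148 × 246,200 = 36,437.6 kg.
Burnout mass m_f = stage dry + payload = 36,437.6 + 19,800 = 56,237.6 kg.
Δv = v_e · ln(266,000/56,237.6) = 3050.0 × ln(4.73) = 3050.0 × 1.5539 ≈ 4739 m/s.

Δv ≈ 4740 m/s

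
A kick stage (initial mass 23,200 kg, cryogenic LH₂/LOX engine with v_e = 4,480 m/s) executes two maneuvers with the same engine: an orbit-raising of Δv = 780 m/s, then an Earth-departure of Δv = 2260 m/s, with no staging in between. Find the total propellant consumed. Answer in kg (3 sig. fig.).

total propellant consumed ≈ 11400 kg

After the first burn: m = 23200 × exp(−780/4480.0) = 23200 × 0.84021 = 19,492.9 kg.
After the second burn: m = 19,492.9 × exp(−2260/4480.0) = 19,492.9 × 0.60383 = 11,770.4 kg.
Total propellant = m₀ − m_final = 23200 − 11,770.4 = 11,429.6 kg.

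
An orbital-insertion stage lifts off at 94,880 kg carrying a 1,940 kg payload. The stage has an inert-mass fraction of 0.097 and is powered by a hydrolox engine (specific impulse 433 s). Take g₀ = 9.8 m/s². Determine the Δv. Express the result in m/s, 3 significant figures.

Δv ≈ 9160 m/s

Stage wet mass = m₀ − payload = 94,880 − 1,940 = 92,940 kg.
Stage dry mass = ε × stage wet mass = 0.097 × 92,940 = 9,015.18 kg.
Burnout mass m_f = stage dry + payload = 9,015.18 + 1,940 = 10,955.18 kg.
v_e = Isp · g₀ = 433 × 9.8 = 4243.4 m/s.
Δv = v_e · ln(94,880/10,955.18) = 4243.4 × ln(8.661) = 4243.4 × 2.1588 ≈ 9161 m/s.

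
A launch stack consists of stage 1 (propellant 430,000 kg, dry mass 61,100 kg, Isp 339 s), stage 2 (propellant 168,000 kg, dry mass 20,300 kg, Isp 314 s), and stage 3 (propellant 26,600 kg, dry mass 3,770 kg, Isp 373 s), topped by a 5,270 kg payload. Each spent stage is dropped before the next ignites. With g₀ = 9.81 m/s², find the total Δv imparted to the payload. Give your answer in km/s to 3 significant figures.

Ignition mass of stage 1 = 430,000+61,100 + 168,000+20,300 + 26,600+3,770 + 5,270 = 715,040 kg.
Stage 1: m₀ = 715,040 kg, m_f = 715,040 − 430,000 = 285,040 kg; Δv = 339×9.81×ln(2.509) = 3325.6×0.9197 ≈ 3059 m/s.
Stage 2: m₀ = 223,940 kg, m_f = 223,940 − 168,000 = 55,940 kg; Δv = 314×9.81×ln(4.003) = 3080.3×1.3871 ≈ 4273 m/s.
Stage 3: m₀ = 35,640 kg, m_f = 35,640 − 26,600 = 9,040 kg; Δv = 373×9.81×ln(3.942) = 3659.1×1.3718 ≈ 5020 m/s.
Total Δv = 3059 + 4273 + 5020 = 12352 m/s.

Δv ≈ 12.4 km/s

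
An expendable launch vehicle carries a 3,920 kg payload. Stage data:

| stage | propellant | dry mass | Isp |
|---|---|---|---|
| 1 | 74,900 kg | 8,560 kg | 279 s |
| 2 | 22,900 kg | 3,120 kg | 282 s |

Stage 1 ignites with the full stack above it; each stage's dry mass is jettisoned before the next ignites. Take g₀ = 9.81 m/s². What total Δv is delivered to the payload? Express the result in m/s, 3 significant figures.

Ignition mass of stage 1 = 74,900+8,560 + 22,900+3,120 + 3,920 = 113,400 kg.
Stage 1: m₀ = 113,400 kg, m_f = 113,400 − 74,900 = 38,500 kg; Δv = 279×9.81×ln(2.945) = 2737.0×1.0803 ≈ 2957 m/s.
Stage 2: m₀ = 29,940 kg, m_f = 29,940 − 22,900 = 7,040 kg; Δv = 282×9.81×ln(4.253) = 2766.4×1.4476 ≈ 4005 m/s.
Total Δv = 2957 + 4005 = 6962 m/s.

Δv ≈ 6960 m/s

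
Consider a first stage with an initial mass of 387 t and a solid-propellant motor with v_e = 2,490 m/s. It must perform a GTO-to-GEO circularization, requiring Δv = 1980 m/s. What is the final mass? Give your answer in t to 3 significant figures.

m₀/m_f = exp(Δv / v_e) = exp(1980 / 2490.0) = exp(0.7952) = 2.2148.
m_f = m₀ / 2.2148 = 387 / 2.2148 = 174.734 t.

final mass ≈ 175 t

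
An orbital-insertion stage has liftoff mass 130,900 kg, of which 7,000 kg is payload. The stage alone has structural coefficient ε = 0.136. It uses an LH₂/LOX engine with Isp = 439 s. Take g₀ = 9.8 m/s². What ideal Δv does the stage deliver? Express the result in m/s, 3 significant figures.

Stage wet mass = m₀ − payload = 130,900 − 7,000 = 123,900 kg.
Stage dry mass = ε × stage wet mass = 0.136 × 123,900 = 16,850.4 kg.
Burnout mass m_f = stage dry + payload = 16,850.4 + 7,000 = 23,850.4 kg.
v_e = Isp · g₀ = 439 × 9.8 = 4302.2 m/s.
From the ideal rocket equation, Δv = v_e · ln(130,900/23,850.4) = 4302.2 × ln(5.488) = 4302.2 × 1.7026 ≈ 7325 m/s.

Δv ≈ 7330 m/s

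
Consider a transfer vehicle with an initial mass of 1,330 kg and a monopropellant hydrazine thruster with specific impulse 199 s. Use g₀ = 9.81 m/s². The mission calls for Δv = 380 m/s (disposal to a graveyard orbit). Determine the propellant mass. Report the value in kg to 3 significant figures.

v_e = Isp · g₀ = 199 × 9.81 = 1952.2 m/s.
m₀/m_f = exp(Δv / v_e) = exp(380 / 1952.2) = exp(0.1947) = 1.2149.
m_f = 1,330 / 1.2149 = 1,094.74 kg, so propellant = m₀ − m_f = 1,330 − 1,094.74 = 235.26 kg.

propellant mass ≈ 235 kg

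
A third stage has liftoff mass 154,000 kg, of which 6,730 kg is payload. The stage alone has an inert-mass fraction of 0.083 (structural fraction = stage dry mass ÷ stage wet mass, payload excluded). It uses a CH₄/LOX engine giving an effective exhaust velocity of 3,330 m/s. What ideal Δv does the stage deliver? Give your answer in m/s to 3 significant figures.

Stage wet mass = m₀ − payload = 154,000 − 6,730 = 147,270 kg.
Stage dry mass = ε × stage wet mass = 0.083 × 147,270 = 12,223.4 kg.
Burnout mass m_f = stage dry + payload = 12,223.4 + 6,730 = 18,953.4 kg.
Rocket equation: Δv = v_e · ln(154,000/18,953.4) = 3330.0 × ln(8.125) = 3330.0 × 2.0950 ≈ 6976 m/s.

Δv ≈ 6980 m/s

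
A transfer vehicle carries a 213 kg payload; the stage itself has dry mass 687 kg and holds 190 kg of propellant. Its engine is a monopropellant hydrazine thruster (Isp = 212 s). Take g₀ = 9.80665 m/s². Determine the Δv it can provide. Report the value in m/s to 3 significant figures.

v_e = Isp · g₀ = 212 × 9.80665 = 2079.0 m/s.
m₀ = payload + dry + propellant = 213 + 687 + 190 = 1,090 kg.
m_f = payload + dry = 213 + 687 = 900 kg.
From the ideal rocket equation, Δv = v_e · ln(m₀/m_f) = 2079.0 × ln(1.211) = 2079.0 × 0.1915 ≈ 398.2 m/s.

Δv ≈ 398 m/s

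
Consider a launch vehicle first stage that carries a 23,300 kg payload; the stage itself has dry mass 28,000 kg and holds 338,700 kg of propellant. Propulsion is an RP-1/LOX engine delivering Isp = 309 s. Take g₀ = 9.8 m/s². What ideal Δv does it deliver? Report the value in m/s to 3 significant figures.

v_e = Isp · g₀ = 309 × 9.8 = 3028.2 m/s.
m₀ = payload + dry + propellant = 23,300 + 28,000 + 338,700 = 390,000 kg.
m_f = payload + dry = 23,300 + 28,000 = 51,300 kg.
Rocket equation: Δv = v_e · ln(m₀/m_f) = 3028.2 × ln(7.602) = 3028.2 × 2.0285 ≈ 6142.6 m/s.

Δv ≈ 6140 m/s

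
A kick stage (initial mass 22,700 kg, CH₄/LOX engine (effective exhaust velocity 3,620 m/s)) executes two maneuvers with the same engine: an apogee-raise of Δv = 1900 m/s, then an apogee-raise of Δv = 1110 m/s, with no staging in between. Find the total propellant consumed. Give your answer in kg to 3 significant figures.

After the first burn: m = 22700 × exp(−1900/3620.0) = 22700 × 0.59164 = 13,430.2 kg.
After the second burn: m = 13,430.2 × exp(−1110/3620.0) = 13,430.2 × 0.73592 = 9,883.55 kg.
Total propellant = m₀ − m_final = 22700 − 9,883.55 = 12,816.45 kg.

total propellant consumed ≈ 12800 kg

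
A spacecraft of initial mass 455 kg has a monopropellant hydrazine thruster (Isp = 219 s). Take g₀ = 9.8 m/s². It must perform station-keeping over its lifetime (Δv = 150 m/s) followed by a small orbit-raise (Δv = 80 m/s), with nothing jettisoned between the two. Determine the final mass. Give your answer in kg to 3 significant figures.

final mass ≈ 409 kg

v_e = Isp · g₀ = 219 × 9.8 = 2146.2 m/s.
After the first burn: m = 455 × exp(−150/2146.2) = 455 × 0.93250 = 424.288 kg.
After the second burn: m = 424.288 × exp(−80/2146.2) = 424.288 × 0.96341 = 408.763 kg.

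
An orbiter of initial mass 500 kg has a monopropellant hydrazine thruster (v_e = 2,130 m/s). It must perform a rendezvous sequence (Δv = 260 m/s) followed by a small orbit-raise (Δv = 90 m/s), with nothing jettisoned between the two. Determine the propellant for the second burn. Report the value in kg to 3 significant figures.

propellant for the second burn ≈ 18.3 kg

After the first burn: m = 500 × exp(−260/2130.0) = 500 × 0.88509 = 442.545 kg.
After the second burn: m = 442.545 × exp(−90/2130.0) = 442.545 × 0.95863 = 424.237 kg.
Second-burn propellant = 442.545 − 424.237 = 18.308 kg.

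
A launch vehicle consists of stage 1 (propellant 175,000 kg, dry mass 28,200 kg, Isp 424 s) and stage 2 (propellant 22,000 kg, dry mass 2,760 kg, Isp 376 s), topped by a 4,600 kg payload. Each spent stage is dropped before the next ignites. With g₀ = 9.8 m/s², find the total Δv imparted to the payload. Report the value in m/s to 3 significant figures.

Δv ≈ 10900 m/s

Ignition mass of stage 1 = 175,000+28,200 + 22,000+2,760 + 4,600 = 232,560 kg.
Stage 1: m₀ = 232,560 kg, m_f = 232,560 − 175,000 = 57,560 kg; Δv = 424×9.8×ln(4.04) = 4155.2×1.3963 ≈ 5802 m/s.
Stage 2: m₀ = 29,360 kg, m_f = 29,360 − 22,000 = 7,360 kg; Δv = 376×9.8×ln(3.989) = 3684.8×1.3836 ≈ 5098 m/s.
Total Δv = 5802 + 5098 = 10900 m/s.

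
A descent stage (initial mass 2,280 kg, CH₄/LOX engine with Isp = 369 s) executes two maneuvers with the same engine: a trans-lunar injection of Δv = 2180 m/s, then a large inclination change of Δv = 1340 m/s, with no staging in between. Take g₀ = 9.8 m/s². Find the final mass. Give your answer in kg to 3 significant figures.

v_e = Isp · g₀ = 369 × 9.8 = 3616.2 m/s.
After the first burn: m = 2280 × exp(−2180/3616.2) = 2280 × 0.54725 = 1,247.73 kg.
After the second burn: m = 1,247.73 × exp(−1340/3616.2) = 1,247.73 × 0.69035 = 861.37 kg.

final mass ≈ 861 kg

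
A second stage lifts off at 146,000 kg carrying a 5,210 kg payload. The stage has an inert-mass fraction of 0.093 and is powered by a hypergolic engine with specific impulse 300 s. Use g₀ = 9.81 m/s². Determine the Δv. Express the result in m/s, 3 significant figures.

Δv ≈ 6110 m/s

Stage wet mass = m₀ − payload = 146,000 − 5,210 = 140,790 kg.
Stage dry mass = ε × stage wet mass = 0.093 × 140,790 = 13,093.5 kg.
Burnout mass m_f = stage dry + payload = 13,093.5 + 5,210 = 18,303.5 kg.
v_e = Isp · g₀ = 300 × 9.81 = 2943.0 m/s.
Rocket equation: Δv = v_e · ln(146,000/18,303.5) = 2943.0 × ln(7.977) = 2943.0 × 2.0765 ≈ 6111 m/s.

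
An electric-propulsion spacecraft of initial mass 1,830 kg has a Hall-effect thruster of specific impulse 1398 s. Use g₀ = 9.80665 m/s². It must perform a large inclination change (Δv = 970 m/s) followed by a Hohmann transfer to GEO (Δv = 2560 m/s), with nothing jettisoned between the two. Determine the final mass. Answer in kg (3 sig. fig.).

v_e = Isp · g₀ = 1398 × 9.80665 = 13709.7 m/s.
After the first burn: m = 1830 × exp(−970/13709.7) = 1830 × 0.93169 = 1,704.99 kg.
After the second burn: m = 1,704.99 × exp(−2560/13709.7) = 1,704.99 × 0.82967 = 1,414.58 kg.

final mass ≈ 1410 kg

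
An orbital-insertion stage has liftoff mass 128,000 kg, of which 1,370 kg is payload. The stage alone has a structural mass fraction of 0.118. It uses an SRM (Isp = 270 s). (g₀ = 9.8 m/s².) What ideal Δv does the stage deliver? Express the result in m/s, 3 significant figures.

Δv ≈ 5450 m/s

Stage wet mass = m₀ − payload = 128,000 − 1,370 = 126,630 kg.
Stage dry mass = ε × stage wet mass = 0.118 × 126,630 = 14,942.3 kg.
Burnout mass m_f = stage dry + payload = 14,942.3 + 1,370 = 16,312.3 kg.
v_e = Isp · g₀ = 270 × 9.8 = 2646.0 m/s.
From the ideal rocket equation, Δv = v_e · ln(128,000/16,312.3) = 2646.0 × ln(7.847) = 2646.0 × 2.0601 ≈ 5451 m/s.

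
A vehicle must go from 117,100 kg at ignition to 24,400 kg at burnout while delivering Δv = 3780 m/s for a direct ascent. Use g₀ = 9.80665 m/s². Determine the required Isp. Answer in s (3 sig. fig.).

Isp ≈ 246 s

ln(m₀/m_f) = ln(117100/24400) = ln(4.799) = 1.5684.
By the Tsiolkovsky rocket equation, v_e = Δv / ln(m₀/m_f) = 3780 / 1.5684 = 2410.0 m/s.
Isp = v_e / g₀ = 2410.0 / 9.80665 = 245.8 s.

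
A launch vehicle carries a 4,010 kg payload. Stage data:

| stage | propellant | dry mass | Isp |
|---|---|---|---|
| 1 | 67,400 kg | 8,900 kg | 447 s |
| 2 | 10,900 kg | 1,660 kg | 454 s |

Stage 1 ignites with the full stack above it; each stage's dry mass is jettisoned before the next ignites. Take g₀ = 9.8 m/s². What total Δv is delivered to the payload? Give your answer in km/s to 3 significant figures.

Δv ≈ 10.4 km/s

Ignition mass of stage 1 = 67,400+8,900 + 10,900+1,660 + 4,010 = 92,870 kg.
Stage 1: m₀ = 92,870 kg, m_f = 92,870 − 67,400 = 25,470 kg; Δv = 447×9.8×ln(3.646) = 4380.6×1.2937 ≈ 5667 m/s.
Stage 2: m₀ = 16,570 kg, m_f = 16,570 − 10,900 = 5,670 kg; Δv = 454×9.8×ln(2.922) = 4449.2×1.0724 ≈ 4771 m/s.
Total Δv = 5667 + 4771 = 10438 m/s.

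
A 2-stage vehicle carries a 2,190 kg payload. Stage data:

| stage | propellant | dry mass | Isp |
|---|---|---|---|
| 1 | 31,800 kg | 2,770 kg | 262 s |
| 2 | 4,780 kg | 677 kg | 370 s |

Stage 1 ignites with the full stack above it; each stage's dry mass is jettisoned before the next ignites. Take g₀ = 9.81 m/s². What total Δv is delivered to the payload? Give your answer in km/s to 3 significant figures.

Δv ≈ 7.16 km/s

Ignition mass of stage 1 = 31,800+2,770 + 4,780+677 + 2,190 = 42,217 kg.
Stage 1: m₀ = 42,217 kg, m_f = 42,217 − 31,800 = 10,417 kg; Δv = 262×9.81×ln(4.053) = 2570.2×1.3994 ≈ 3597 m/s.
Stage 2: m₀ = 7,647 kg, m_f = 7,647 − 4,780 = 2,867 kg; Δv = 370×9.81×ln(2.667) = 3629.7×0.9810 ≈ 3561 m/s.
Total Δv = 3597 + 3561 = 7158 m/s.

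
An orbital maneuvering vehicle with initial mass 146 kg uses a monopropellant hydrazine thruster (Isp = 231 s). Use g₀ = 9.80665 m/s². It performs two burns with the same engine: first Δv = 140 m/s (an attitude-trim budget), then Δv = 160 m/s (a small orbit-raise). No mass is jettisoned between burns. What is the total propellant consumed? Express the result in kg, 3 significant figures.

v_e = Isp · g₀ = 231 × 9.80665 = 2265.3 m/s.
After the first burn: m = 146 × exp(−140/2265.3) = 146 × 0.94007 = 137.25 kg.
After the second burn: m = 137.25 × exp(−160/2265.3) = 137.25 × 0.93181 = 127.891 kg.
Total propellant = m₀ − m_final = 146 − 127.891 = 18.109 kg.

total propellant consumed ≈ 18.1 kg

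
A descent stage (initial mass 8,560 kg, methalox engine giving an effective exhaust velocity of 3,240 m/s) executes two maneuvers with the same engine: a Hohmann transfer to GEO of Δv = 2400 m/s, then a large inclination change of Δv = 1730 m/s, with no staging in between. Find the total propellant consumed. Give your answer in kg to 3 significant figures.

total propellant consumed ≈ 6170 kg

After the first burn: m = 8560 × exp(−2400/3240.0) = 8560 × 0.47676 = 4,081.07 kg.
After the second burn: m = 4,081.07 × exp(−1730/3240.0) = 4,081.07 × 0.58628 = 2,392.65 kg.
Total propellant = m₀ − m_final = 8560 − 2,392.65 = 6,167.35 kg.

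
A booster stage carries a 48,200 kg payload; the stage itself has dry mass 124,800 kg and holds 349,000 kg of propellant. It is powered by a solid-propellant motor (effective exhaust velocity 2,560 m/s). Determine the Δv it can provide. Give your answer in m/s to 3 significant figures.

m₀ = payload + dry + propellant = 48,200 + 124,800 + 349,000 = 522,000 kg.
m_f = payload + dry = 48,200 + 124,800 = 173,000 kg.
From the ideal rocket equation, Δv = v_e · ln(m₀/m_f) = 2560.0 × ln(3.017) = 2560.0 × 1.1044 ≈ 2827.2 m/s.

Δv ≈ 2830 m/s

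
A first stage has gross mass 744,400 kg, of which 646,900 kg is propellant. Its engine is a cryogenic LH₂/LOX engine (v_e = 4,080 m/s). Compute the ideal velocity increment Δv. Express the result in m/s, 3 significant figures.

Δv ≈ 8290 m/s

m_f = m₀ − m_prop = 744,400 − 646,900 = 97,500 kg.
Δv = v_e · ln(m₀/m_f) = 4080.0 × ln(7.635) = 4080.0 × 2.0327 ≈ 8293.5 m/s.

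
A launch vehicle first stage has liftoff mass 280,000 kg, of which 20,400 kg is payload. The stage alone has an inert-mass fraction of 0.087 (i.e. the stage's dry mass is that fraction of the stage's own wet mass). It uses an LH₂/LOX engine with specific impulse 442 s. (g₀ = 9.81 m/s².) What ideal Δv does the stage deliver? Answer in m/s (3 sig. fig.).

Stage wet mass = m₀ − payload = 280,000 − 20,400 = 259,600 kg.
Stage dry mass = ε × stage wet mass = 0.087 × 259,600 = 22,585.2 kg.
Burnout mass m_f = stage dry + payload = 22,585.2 + 20,400 = 42,985.2 kg.
v_e = Isp · g₀ = 442 × 9.81 = 4336.0 m/s.
Δv = v_e · ln(280,000/42,985.2) = 4336.0 × ln(6.514) = 4336.0 × 1.8739 ≈ 8125 m/s.

Δv ≈ 8130 m/s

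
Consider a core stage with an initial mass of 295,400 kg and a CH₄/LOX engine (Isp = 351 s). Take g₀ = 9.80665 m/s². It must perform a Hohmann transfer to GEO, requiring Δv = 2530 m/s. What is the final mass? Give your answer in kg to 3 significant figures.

final mass ≈ 142000 kg

v_e = Isp · g₀ = 351 × 9.80665 = 3442.1 m/s.
Using Δv = v_e ln(m₀/m_f): m₀/m_f = exp(Δv / v_e) = exp(2530 / 3442.1) = exp(0.7350) = 2.0855.
m_f = m₀ / 2.0855 = 295,400 / 2.0855 = 141,645 kg.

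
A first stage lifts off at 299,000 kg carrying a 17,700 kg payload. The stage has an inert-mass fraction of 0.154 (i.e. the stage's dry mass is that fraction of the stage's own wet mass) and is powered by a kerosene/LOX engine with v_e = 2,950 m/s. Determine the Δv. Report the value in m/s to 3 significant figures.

Stage wet mass = m₀ − payload = 299,000 − 17,700 = 281,300 kg.
Stage dry mass = ε × stage wet mass = 0.154 × 281,300 = 43,320.2 kg.
Burnout mass m_f = stage dry + payload = 43,320.2 + 17,700 = 61,020.2 kg.
Rocket equation: Δv = v_e · ln(299,000/61,020.2) = 2950.0 × ln(4.9) = 2950.0 × 1.5892 ≈ 4688 m/s.

Δv ≈ 4690 m/s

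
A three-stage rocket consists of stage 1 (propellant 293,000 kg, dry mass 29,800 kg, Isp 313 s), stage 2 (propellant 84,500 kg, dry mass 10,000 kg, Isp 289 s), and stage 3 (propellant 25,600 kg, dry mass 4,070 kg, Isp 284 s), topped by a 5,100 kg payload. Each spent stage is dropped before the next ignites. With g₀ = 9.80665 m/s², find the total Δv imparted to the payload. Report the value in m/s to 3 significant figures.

Δv ≈ 9920 m/s

Ignition mass of stage 1 = 293,000+29,800 + 84,500+10,000 + 25,600+4,070 + 5,100 = 452,070 kg.
Stage 1: m₀ = 452,070 kg, m_f = 452,070 − 293,000 = 159,070 kg; Δv = 313×9.80665×ln(2.842) = 3069.5×1.0445 ≈ 3206 m/s.
Stage 2: m₀ = 129,270 kg, m_f = 129,270 − 84,500 = 44,770 kg; Δv = 289×9.80665×ln(2.887) = 2834.1×1.0604 ≈ 3005 m/s.
Stage 3: m₀ = 34,770 kg, m_f = 34,770 − 25,600 = 9,170 kg; Δv = 284×9.80665×ln(3.792) = 2785.1×1.3328 ≈ 3712 m/s.
Total Δv = 3206 + 3005 + 3712 = 9923 m/s.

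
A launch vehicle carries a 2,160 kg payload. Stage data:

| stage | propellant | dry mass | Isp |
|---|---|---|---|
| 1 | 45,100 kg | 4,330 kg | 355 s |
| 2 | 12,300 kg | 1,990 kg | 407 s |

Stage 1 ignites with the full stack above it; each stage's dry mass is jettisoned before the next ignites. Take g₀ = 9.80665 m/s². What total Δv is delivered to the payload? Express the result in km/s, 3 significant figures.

Ignition mass of stage 1 = 45,100+4,330 + 12,300+1,990 + 2,160 = 65,880 kg.
Stage 1: m₀ = 65,880 kg, m_f = 65,880 − 45,100 = 20,780 kg; Δv = 355×9.80665×ln(3.17) = 3481.4×1.1538 ≈ 4017 m/s.
Stage 2: m₀ = 16,450 kg, m_f = 16,450 − 12,300 = 4,150 kg; Δv = 407×9.80665×ln(3.964) = 3991.3×1.3772 ≈ 5497 m/s.
Total Δv = 4017 + 5497 = 9514 m/s.

Δv ≈ 9.51 km/s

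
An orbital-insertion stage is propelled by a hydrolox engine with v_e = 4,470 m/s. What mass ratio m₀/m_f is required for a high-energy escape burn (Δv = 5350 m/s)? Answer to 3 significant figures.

mass ratio ≈ 3.31

By the Tsiolkovsky rocket equation, m₀/m_f = exp(Δv / v_e) = exp(5350 / 4470.0) = exp(1.1969) = 3.3097.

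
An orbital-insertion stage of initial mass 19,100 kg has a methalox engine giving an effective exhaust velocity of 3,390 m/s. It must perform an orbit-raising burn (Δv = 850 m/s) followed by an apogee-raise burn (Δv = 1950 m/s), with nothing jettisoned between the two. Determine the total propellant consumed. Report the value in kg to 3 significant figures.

After the first burn: m = 19100 × exp(−850/3390.0) = 19100 × 0.77823 = 14,864.2 kg.
After the second burn: m = 14,864.2 × exp(−1950/3390.0) = 14,864.2 × 0.56258 = 8,362.3 kg.
Total propellant = m₀ − m_final = 19100 − 8,362.3 = 10,737.7 kg.

total propellant consumed ≈ 10700 kg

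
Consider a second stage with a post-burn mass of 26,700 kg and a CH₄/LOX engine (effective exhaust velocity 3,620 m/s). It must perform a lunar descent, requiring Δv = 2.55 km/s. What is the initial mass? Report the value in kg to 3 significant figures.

m₀/m_f = exp(Δv / v_e) = exp(2550 / 3620.0) = exp(0.7044) = 2.0227.
m₀ = m_f × 2.0227 = 26,700 × 2.0227 = 54,006.1 kg.

initial mass ≈ 54000 kg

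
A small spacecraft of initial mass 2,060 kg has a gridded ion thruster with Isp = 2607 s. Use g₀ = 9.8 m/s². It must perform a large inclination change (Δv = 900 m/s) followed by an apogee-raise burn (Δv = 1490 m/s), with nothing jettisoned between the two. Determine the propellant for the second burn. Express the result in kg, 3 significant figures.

v_e = Isp · g₀ = 2607 × 9.8 = 25548.6 m/s.
After the first burn: m = 2060 × exp(−900/25548.6) = 2060 × 0.96539 = 1,988.7 kg.
After the second burn: m = 1,988.7 × exp(−1490/25548.6) = 1,988.7 × 0.94335 = 1,876.04 kg.
Second-burn propellant = 1,988.7 − 1,876.04 = 112.66 kg.

propellant for the second burn ≈ 113 kg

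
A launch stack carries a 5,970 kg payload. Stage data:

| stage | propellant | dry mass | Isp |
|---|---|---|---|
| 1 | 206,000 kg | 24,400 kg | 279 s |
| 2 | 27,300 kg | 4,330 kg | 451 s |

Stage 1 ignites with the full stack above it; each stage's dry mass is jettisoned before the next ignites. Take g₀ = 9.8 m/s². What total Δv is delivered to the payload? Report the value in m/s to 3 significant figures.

Δv ≈ 9730 m/s

Ignition mass of stage 1 = 206,000+24,400 + 27,300+4,330 + 5,970 = 268,000 kg.
Stage 1: m₀ = 268,000 kg, m_f = 268,000 − 206,000 = 62,000 kg; Δv = 279×9.8×ln(4.323) = 2734.2×1.4639 ≈ 4002 m/s.
Stage 2: m₀ = 37,600 kg, m_f = 37,600 − 27,300 = 10,300 kg; Δv = 451×9.8×ln(3.65) = 4419.8×1.2949 ≈ 5723 m/s.
Total Δv = 4002 + 5723 = 9725 m/s.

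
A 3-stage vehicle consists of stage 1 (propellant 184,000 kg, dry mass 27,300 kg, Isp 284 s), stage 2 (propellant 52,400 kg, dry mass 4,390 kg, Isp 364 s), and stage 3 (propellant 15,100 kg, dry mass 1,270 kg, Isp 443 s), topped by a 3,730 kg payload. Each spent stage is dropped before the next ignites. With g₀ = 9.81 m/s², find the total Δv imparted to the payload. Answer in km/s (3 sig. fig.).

Δv ≈ 13.0 km/s

Ignition mass of stage 1 = 184,000+27,300 + 52,400+4,390 + 15,100+1,270 + 3,730 = 288,190 kg.
Stage 1: m₀ = 288,190 kg, m_f = 288,190 − 184,000 = 104,190 kg; Δv = 284×9.81×ln(2.766) = 2786.0×1.0174 ≈ 2835 m/s.
Stage 2: m₀ = 76,890 kg, m_f = 76,890 − 52,400 = 24,490 kg; Δv = 364×9.81×ln(3.14) = 3570.8×1.1441 ≈ 4085 m/s.
Stage 3: m₀ = 20,100 kg, m_f = 20,100 − 15,100 = 5,000 kg; Δv = 443×9.81×ln(4.02) = 4345.8×1.3913 ≈ 6046 m/s.
Total Δv = 2835 + 4085 + 6046 = 12966 m/s.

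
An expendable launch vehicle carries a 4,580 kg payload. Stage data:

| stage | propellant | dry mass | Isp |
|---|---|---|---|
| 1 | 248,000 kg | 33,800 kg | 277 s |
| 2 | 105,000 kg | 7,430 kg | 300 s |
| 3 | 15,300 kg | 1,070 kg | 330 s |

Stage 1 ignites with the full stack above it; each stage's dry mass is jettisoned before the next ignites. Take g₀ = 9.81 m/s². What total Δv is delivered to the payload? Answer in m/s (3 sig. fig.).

Δv ≈ 11300 m/s

Ignition mass of stage 1 = 248,000+33,800 + 105,000+7,430 + 15,300+1,070 + 4,580 = 415,180 kg.
Stage 1: m₀ = 415,180 kg, m_f = 415,180 − 248,000 = 167,180 kg; Δv = 277×9.81×ln(2.483) = 2717.4×0.9096 ≈ 2472 m/s.
Stage 2: m₀ = 133,380 kg, m_f = 133,380 − 105,000 = 28,380 kg; Δv = 300×9.81×ln(4.7) = 2943.0×1.5475 ≈ 4554 m/s.
Stage 3: m₀ = 20,950 kg, m_f = 20,950 − 15,300 = 5,650 kg; Δv = 330×9.81×ln(3.708) = 3237.3×1.3105 ≈ 4242 m/s.
Total Δv = 2472 + 4554 + 4242 = 11268 m/s.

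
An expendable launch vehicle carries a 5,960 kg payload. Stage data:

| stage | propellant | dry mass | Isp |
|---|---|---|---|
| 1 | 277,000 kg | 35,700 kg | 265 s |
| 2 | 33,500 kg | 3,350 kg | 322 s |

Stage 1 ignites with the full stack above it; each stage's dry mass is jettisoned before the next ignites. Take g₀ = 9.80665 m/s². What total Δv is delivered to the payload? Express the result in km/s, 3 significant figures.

Ignition mass of stage 1 = 277,000+35,700 + 33,500+3,350 + 5,960 = 355,510 kg.
Stage 1: m₀ = 355,510 kg, m_f = 355,510 − 277,000 = 78,510 kg; Δv = 265×9.80665×ln(4.528) = 2598.8×1.5103 ≈ 3925 m/s.
Stage 2: m₀ = 42,810 kg, m_f = 42,810 − 33,500 = 9,310 kg; Δv = 322×9.80665×ln(4.598) = 3157.7×1.5257 ≈ 4818 m/s.
Total Δv = 3925 + 4818 = 8743 m/s.

Δv ≈ 8.74 km/s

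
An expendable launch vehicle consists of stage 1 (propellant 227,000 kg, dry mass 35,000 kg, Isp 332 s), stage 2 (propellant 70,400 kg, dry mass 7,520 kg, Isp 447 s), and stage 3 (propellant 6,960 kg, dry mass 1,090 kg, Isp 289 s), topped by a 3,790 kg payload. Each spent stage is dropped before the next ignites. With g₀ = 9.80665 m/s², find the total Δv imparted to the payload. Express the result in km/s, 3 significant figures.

Ignition mass of stage 1 = 227,000+35,000 + 70,400+7,520 + 6,960+1,090 + 3,790 = 351,760 kg.
Stage 1: m₀ = 351,760 kg, m_f = 351,760 − 227,000 = 124,760 kg; Δv = 332×9.80665×ln(2.819) = 3255.8×1.0366 ≈ 3375 m/s.
Stage 2: m₀ = 89,760 kg, m_f = 89,760 − 70,400 = 19,360 kg; Δv = 447×9.80665×ln(4.636) = 4383.6×1.5339 ≈ 6724 m/s.
Stage 3: m₀ = 11,840 kg, m_f = 11,840 − 6,960 = 4,880 kg; Δv = 289×9.80665×ln(2.426) = 2834.1×0.8863 ≈ 2512 m/s.
Total Δv = 3375 + 6724 + 2512 = 12611 m/s.

Δv ≈ 12.6 km/s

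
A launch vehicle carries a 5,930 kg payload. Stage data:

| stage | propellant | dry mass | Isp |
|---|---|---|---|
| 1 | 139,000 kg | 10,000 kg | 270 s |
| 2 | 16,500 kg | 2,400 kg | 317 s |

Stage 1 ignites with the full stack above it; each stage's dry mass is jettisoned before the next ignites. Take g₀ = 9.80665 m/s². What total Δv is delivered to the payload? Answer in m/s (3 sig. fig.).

Ignition mass of stage 1 = 139,000+10,000 + 16,500+2,400 + 5,930 = 173,830 kg.
Stage 1: m₀ = 173,830 kg, m_f = 173,830 − 139,000 = 34,830 kg; Δv = 270×9.80665×ln(4.991) = 2647.8×1.6076 ≈ 4257 m/s.
Stage 2: m₀ = 24,830 kg, m_f = 24,830 − 16,500 = 8,330 kg; Δv = 317×9.80665×ln(2.981) = 3108.7×1.0922 ≈ 3395 m/s.
Total Δv = 4257 + 3395 = 7652 m/s.

Δv ≈ 7650 m/s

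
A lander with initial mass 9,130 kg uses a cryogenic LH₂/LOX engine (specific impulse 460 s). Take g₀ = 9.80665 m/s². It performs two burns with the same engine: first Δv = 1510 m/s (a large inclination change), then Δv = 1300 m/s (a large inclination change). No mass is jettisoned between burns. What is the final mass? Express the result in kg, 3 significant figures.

v_e = Isp · g₀ = 460 × 9.80665 = 4511.1 m/s.
After the first burn: m = 9130 × exp(−1510/4511.1) = 9130 × 0.71553 = 6,532.79 kg.
After the second burn: m = 6,532.79 × exp(−1300/4511.1) = 6,532.79 × 0.74963 = 4,897.18 kg.

final mass ≈ 4900 kg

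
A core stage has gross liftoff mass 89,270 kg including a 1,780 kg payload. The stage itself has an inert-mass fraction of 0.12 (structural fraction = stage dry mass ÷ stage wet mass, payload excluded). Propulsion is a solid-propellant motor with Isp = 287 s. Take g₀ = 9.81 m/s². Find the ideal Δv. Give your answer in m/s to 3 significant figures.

Stage wet mass = m₀ − payload = 89,270 − 1,780 = 87,490 kg.
Stage dry mass = ε × stage wet mass = 0.12 × 87,490 = 10,498.8 kg.
Burnout mass m_f = stage dry + payload = 10,498.8 + 1,780 = 12,278.8 kg.
v_e = Isp · g₀ = 287 × 9.81 = 2815.5 m/s.
By the Tsiolkovsky rocket equation, Δv = v_e · ln(89,270/12,278.8) = 2815.5 × ln(7.27) = 2815.5 × 1.9838 ≈ 5585 m/s.

Δv ≈ 5590 m/s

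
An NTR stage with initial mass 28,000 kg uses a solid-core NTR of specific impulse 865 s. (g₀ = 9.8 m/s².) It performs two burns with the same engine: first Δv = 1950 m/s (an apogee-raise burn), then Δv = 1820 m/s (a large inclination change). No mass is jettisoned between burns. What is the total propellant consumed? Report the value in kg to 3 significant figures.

v_e = Isp · g₀ = 865 × 9.8 = 8477.0 m/s.
After the first burn: m = 28000 × exp(−1950/8477.0) = 28000 × 0.79451 = 22,246.3 kg.
After the second burn: m = 22,246.3 × exp(−1820/8477.0) = 22,246.3 × 0.80678 = 17,947.9 kg.
Total propellant = m₀ − m_final = 28000 − 17,947.9 = 10,052.1 kg.

total propellant consumed ≈ 10100 kg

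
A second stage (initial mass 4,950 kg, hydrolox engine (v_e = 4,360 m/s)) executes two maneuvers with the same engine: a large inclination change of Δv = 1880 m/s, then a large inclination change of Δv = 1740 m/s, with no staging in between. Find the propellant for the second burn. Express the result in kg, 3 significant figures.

propellant for the second burn ≈ 1060 kg

After the first burn: m = 4950 × exp(−1880/4360.0) = 4950 × 0.64973 = 3,216.16 kg.
After the second burn: m = 3,216.16 × exp(−1740/4360.0) = 3,216.16 × 0.67094 = 2,157.85 kg.
Second-burn propellant = 3,216.16 − 2,157.85 = 1,058.31 kg.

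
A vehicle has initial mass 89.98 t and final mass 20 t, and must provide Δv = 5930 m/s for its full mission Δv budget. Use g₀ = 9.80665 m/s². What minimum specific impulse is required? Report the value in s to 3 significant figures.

ln(m₀/m_f) = ln(89980/20000) = ln(4.499) = 1.5039.
From the ideal rocket equation, v_e = Δv / ln(m₀/m_f) = 5930 / 1.5039 = 3943.2 m/s.
Isp = v_e / g₀ = 3943.2 / 9.80665 = 402.1 s.

Isp ≈ 402 s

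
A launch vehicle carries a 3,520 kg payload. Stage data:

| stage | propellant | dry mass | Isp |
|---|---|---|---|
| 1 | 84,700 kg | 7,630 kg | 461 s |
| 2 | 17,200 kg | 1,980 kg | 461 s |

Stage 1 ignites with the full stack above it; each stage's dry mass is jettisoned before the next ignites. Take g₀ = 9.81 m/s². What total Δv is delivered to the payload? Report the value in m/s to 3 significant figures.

Ignition mass of stage 1 = 84,700+7,630 + 17,200+1,980 + 3,520 = 115,030 kg.
Stage 1: m₀ = 115,030 kg, m_f = 115,030 − 84,700 = 30,330 kg; Δv = 461×9.81×ln(3.793) = 4522.4×1.3331 ≈ 6029 m/s.
Stage 2: m₀ = 22,700 kg, m_f = 22,700 − 17,200 = 5,500 kg; Δv = 461×9.81×ln(4.127) = 4522.4×1.4176 ≈ 6411 m/s.
Total Δv = 6029 + 6411 = 12440 m/s.

Δv ≈ 12400 m/s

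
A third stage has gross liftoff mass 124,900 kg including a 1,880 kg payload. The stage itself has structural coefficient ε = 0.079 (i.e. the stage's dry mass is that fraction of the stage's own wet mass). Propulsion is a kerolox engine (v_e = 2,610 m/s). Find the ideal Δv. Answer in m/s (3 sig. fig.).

Stage wet mass = m₀ − payload = 124,900 − 1,880 = 123,020 kg.
Stage dry mass = ε × stage wet mass = 0.079 × 123,020 = 9,718.58 kg.
Burnout mass m_f = stage dry + payload = 9,718.58 + 1,880 = 11,598.58 kg.
Using Δv = v_e ln(m₀/m_f): Δv = v_e · ln(124,900/11,598.58) = 2610.0 × ln(10.77) = 2610.0 × 2.3766 ≈ 6203 m/s.

Δv ≈ 6200 m/s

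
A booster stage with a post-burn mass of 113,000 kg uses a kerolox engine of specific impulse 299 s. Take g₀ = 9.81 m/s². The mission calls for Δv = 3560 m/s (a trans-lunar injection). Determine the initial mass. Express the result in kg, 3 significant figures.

v_e = Isp · g₀ = 299 × 9.81 = 2933.2 m/s.
Using Δv = v_e ln(m₀/m_f): m₀/m_f = exp(Δv / v_e) = exp(3560 / 2933.2) = exp(1.2137) = 3.3659.
m₀ = m_f × 3.3659 = 113,000 × 3.3659 = 380,347 kg.

initial mass ≈ 380000 kg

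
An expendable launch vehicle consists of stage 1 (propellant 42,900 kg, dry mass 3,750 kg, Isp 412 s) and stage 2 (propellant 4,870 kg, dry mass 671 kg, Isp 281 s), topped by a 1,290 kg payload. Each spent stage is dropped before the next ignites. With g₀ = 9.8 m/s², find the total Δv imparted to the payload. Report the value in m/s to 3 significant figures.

Ignition mass of stage 1 = 42,900+3,750 + 4,870+671 + 1,290 = 53,481 kg.
Stage 1: m₀ = 53,481 kg, m_f = 53,481 − 42,900 = 10,581 kg; Δv = 412×9.8×ln(5.054) = 4037.6×1.6203 ≈ 6542 m/s.
Stage 2: m₀ = 6,831 kg, m_f = 6,831 − 4,870 = 1,961 kg; Δv = 281×9.8×ln(3.483) = 2753.8×1.2480 ≈ 3437 m/s.
Total Δv = 6542 + 3437 = 9979 m/s.

Δv ≈ 9980 m/s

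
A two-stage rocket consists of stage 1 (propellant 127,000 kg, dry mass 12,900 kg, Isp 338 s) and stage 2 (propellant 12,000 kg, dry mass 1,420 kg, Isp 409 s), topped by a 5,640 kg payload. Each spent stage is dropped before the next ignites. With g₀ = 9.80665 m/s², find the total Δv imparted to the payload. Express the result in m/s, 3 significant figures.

Ignition mass of stage 1 = 127,000+12,900 + 12,000+1,420 + 5,640 = 158,960 kg.
Stage 1: m₀ = 158,960 kg, m_f = 158,960 − 127,000 = 31,960 kg; Δv = 338×9.80665×ln(4.974) = 3314.6×1.6042 ≈ 5317 m/s.
Stage 2: m₀ = 19,060 kg, m_f = 19,060 − 12,000 = 7,060 kg; Δv = 409×9.80665×ln(2.7) = 4010.9×0.9931 ≈ 3983 m/s.
Total Δv = 5317 + 3983 = 9300 m/s.

Δv ≈ 9300 m/s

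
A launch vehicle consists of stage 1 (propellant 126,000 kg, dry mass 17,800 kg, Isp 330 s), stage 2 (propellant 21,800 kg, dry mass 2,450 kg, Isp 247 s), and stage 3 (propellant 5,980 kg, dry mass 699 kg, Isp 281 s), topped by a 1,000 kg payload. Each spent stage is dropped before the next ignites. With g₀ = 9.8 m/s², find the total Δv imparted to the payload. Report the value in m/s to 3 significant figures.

Ignition mass of stage 1 = 126,000+17,800 + 21,800+2,450 + 5,980+699 + 1,000 = 175,729 kg.
Stage 1: m₀ = 175,729 kg, m_f = 175,729 − 126,000 = 49,729 kg; Δv = 330×9.8×ln(3.534) = 3234.0×1.2624 ≈ 4082 m/s.
Stage 2: m₀ = 31,929 kg, m_f = 31,929 − 21,800 = 10,129 kg; Δv = 247×9.8×ln(3.152) = 2420.6×1.1481 ≈ 2779 m/s.
Stage 3: m₀ = 7,679 kg, m_f = 7,679 − 5,980 = 1,699 kg; Δv = 281×9.8×ln(4.52) = 2753.8×1.5084 ≈ 4154 m/s.
Total Δv = 4082 + 2779 + 4154 = 11015 m/s.

Δv ≈ 11000 m/s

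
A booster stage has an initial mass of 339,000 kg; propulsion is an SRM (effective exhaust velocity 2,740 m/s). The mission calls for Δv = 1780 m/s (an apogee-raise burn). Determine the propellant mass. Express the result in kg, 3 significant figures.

propellant mass ≈ 162000 kg

m₀/m_f = exp(Δv / v_e) = exp(1780 / 2740.0) = exp(0.6496) = 1.9148.
m_f = 339,000 / 1.9148 = 177,042 kg, so propellant = m₀ − m_f = 339,000 − 177,042 = 161,958 kg.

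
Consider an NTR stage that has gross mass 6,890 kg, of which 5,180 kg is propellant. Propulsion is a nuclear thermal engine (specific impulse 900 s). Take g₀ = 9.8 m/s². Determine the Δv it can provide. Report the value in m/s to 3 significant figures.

Δv ≈ 12300 m/s

v_e = Isp · g₀ = 900 × 9.8 = 8820.0 m/s.
m_f = m₀ − m_prop = 6,890 − 5,180 = 1,710 kg.
Δv = v_e · ln(m₀/m_f) = 8820.0 × ln(4.029) = 8820.0 × 1.3936 ≈ 12291.4 m/s.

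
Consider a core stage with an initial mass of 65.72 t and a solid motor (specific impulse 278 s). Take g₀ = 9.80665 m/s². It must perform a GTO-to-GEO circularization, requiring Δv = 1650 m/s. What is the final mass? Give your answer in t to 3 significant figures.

final mass ≈ 35.9 t

v_e = Isp · g₀ = 278 × 9.80665 = 2726.2 m/s.
From the ideal rocket equation, m₀/m_f = exp(Δv / v_e) = exp(1650 / 2726.2) = exp(0.6052) = 1.8317.
m_f = m₀ / 1.8317 = 65.72 / 1.8317 = 35.8792 t.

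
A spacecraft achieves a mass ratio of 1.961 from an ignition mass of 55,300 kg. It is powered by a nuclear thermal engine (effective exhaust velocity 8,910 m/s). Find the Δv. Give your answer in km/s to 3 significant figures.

Δv ≈ 6.00 km/s

Δv = v_e · ln(1.961) = 8910.0 × 0.6735 ≈ 6000.5 m/s.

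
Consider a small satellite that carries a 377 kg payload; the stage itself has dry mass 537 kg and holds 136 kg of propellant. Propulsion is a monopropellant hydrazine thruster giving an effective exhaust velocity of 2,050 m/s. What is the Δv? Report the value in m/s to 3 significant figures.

Δv ≈ 284 m/s

m₀ = payload + dry + propellant = 377 + 537 + 136 = 1,050 kg.
m_f = payload + dry = 377 + 537 = 914 kg.
Using Δv = v_e ln(m₀/m_f): Δv = v_e · ln(m₀/m_f) = 2050.0 × ln(1.149) = 2050.0 × 0.1387 ≈ 284.4 m/s.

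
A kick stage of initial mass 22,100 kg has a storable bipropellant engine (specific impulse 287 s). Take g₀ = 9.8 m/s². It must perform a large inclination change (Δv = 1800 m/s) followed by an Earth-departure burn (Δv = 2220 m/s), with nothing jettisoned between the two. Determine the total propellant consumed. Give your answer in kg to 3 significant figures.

total propellant consumed ≈ 16800 kg

v_e = Isp · g₀ = 287 × 9.8 = 2812.6 m/s.
After the first burn: m = 22100 × exp(−1800/2812.6) = 22100 × 0.52730 = 11,653.3 kg.
After the second burn: m = 11,653.3 × exp(−2220/2812.6) = 11,653.3 × 0.45416 = 5,292.46 kg.
Total propellant = m₀ − m_final = 22100 − 5,292.46 = 16,807.54 kg.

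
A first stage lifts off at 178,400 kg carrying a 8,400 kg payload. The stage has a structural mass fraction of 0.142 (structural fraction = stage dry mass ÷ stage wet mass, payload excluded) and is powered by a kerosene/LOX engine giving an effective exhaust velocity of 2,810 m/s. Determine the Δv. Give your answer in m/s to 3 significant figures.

Stage wet mass = m₀ − payload = 178,400 − 8,400 = 170,000 kg.
Stage dry mass = ε × stage wet mass = 0.142 × 170,000 = 24,140 kg.
Burnout mass m_f = stage dry + payload = 24,140 + 8,400 = 32,540 kg.
Rocket equation: Δv = v_e · ln(178,400/32,540) = 2810.0 × ln(5.482) = 2810.0 × 1.7016 ≈ 4781 m/s.

Δv ≈ 4780 m/s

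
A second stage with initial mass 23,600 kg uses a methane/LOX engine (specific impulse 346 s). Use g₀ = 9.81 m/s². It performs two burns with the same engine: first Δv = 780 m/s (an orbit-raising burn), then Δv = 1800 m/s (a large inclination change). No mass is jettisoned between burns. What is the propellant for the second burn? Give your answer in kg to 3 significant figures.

v_e = Isp · g₀ = 346 × 9.81 = 3394.3 m/s.
After the first burn: m = 23600 × exp(−780/3394.3) = 23600 × 0.79469 = 18,754.7 kg.
After the second burn: m = 18,754.7 × exp(−1800/3394.3) = 18,754.7 × 0.58842 = 11,035.6 kg.
Second-burn propellant = 18,754.7 − 11,035.6 = 7,719.1 kg.

propellant for the second burn ≈ 7720 kg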